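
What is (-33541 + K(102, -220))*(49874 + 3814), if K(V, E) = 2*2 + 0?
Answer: -1800534456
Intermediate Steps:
K(V, E) = 4 (K(V, E) = 4 + 0 = 4)
(-33541 + K(102, -220))*(49874 + 3814) = (-33541 + 4)*(49874 + 3814) = -33537*53688 = -1800534456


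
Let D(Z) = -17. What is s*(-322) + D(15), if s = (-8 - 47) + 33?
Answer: 7067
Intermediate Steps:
s = -22 (s = -55 + 33 = -22)
s*(-322) + D(15) = -22*(-322) - 17 = 7084 - 17 = 7067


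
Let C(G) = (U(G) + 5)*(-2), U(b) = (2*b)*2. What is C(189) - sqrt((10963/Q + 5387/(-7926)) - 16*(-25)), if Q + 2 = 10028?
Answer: -1522 - sqrt(1951046258615131)/2207391 ≈ -1542.0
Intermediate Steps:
Q = 10026 (Q = -2 + 10028 = 10026)
U(b) = 4*b
C(G) = -10 - 8*G (C(G) = (4*G + 5)*(-2) = (5 + 4*G)*(-2) = -10 - 8*G)
C(189) - sqrt((10963/Q + 5387/(-7926)) - 16*(-25)) = (-10 - 8*189) - sqrt((10963/10026 + 5387/(-7926)) - 16*(-25)) = (-10 - 1512) - sqrt((10963*(1/10026) + 5387*(-1/7926)) + 400) = -1522 - sqrt((10963/10026 - 5387/7926) + 400) = -1522 - sqrt(2740223/6622173 + 400) = -1522 - sqrt(2651609423/6622173) = -1522 - sqrt(1951046258615131)/2207391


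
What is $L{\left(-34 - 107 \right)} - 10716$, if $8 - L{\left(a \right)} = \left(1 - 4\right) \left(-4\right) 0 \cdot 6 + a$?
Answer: $-10567$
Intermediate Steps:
$L{\left(a \right)} = 8 - a$ ($L{\left(a \right)} = 8 - \left(\left(1 - 4\right) \left(-4\right) 0 \cdot 6 + a\right) = 8 - \left(\left(-3\right) \left(-4\right) 0 + a\right) = 8 - \left(12 \cdot 0 + a\right) = 8 - \left(0 + a\right) = 8 - a$)
$L{\left(-34 - 107 \right)} - 10716 = \left(8 - \left(-34 - 107\right)\right) - 10716 = \left(8 - -141\right) - 10716 = \left(8 + 141\right) - 10716 = 149 - 10716 = -10567$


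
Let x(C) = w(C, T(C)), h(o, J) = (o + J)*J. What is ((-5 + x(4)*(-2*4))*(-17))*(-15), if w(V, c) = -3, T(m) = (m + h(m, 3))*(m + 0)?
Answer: 4845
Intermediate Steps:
h(o, J) = J*(J + o) (h(o, J) = (J + o)*J = J*(J + o))
T(m) = m*(9 + 4*m) (T(m) = (m + 3*(3 + m))*(m + 0) = (m + (9 + 3*m))*m = (9 + 4*m)*m = m*(9 + 4*m))
x(C) = -3
((-5 + x(4)*(-2*4))*(-17))*(-15) = ((-5 - (-6)*4)*(-17))*(-15) = ((-5 - 3*(-8))*(-17))*(-15) = ((-5 + 24)*(-17))*(-15) = (19*(-17))*(-15) = -323*(-15) = 4845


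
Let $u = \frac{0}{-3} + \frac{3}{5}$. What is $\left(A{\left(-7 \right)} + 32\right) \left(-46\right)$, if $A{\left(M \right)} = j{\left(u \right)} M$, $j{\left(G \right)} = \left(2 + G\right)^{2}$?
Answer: $\frac{17618}{25} \approx 704.72$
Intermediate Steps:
$u = \frac{3}{5}$ ($u = 0 \left(- \frac{1}{3}\right) + 3 \cdot \frac{1}{5} = 0 + \frac{3}{5} = \frac{3}{5} \approx 0.6$)
$A{\left(M \right)} = \frac{169 M}{25}$ ($A{\left(M \right)} = \left(2 + \frac{3}{5}\right)^{2} M = \left(\frac{13}{5}\right)^{2} M = \frac{169 M}{25}$)
$\left(A{\left(-7 \right)} + 32\right) \left(-46\right) = \left(\frac{169}{25} \left(-7\right) + 32\right) \left(-46\right) = \left(- \frac{1183}{25} + 32\right) \left(-46\right) = \left(- \frac{383}{25}\right) \left(-46\right) = \frac{17618}{25}$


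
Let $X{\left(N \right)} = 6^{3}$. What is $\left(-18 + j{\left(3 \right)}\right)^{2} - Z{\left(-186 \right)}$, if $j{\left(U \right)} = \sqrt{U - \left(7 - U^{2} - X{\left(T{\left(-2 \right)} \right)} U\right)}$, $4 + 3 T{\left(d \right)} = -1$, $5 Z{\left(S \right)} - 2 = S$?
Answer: $\frac{5069}{5} - 36 \sqrt{653} \approx 93.861$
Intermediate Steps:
$Z{\left(S \right)} = \frac{2}{5} + \frac{S}{5}$
$T{\left(d \right)} = - \frac{5}{3}$ ($T{\left(d \right)} = - \frac{4}{3} + \frac{1}{3} \left(-1\right) = - \frac{4}{3} - \frac{1}{3} = - \frac{5}{3}$)
$X{\left(N \right)} = 216$
$j{\left(U \right)} = \sqrt{-7 + U^{2} + 217 U}$ ($j{\left(U \right)} = \sqrt{U - \left(7 - U^{2} - 216 U\right)} = \sqrt{U + \left(-7 + U^{2} + 216 U\right)} = \sqrt{-7 + U^{2} + 217 U}$)
$\left(-18 + j{\left(3 \right)}\right)^{2} - Z{\left(-186 \right)} = \left(-18 + \sqrt{-7 + 3^{2} + 217 \cdot 3}\right)^{2} - \left(\frac{2}{5} + \frac{1}{5} \left(-186\right)\right) = \left(-18 + \sqrt{-7 + 9 + 651}\right)^{2} - \left(\frac{2}{5} - \frac{186}{5}\right) = \left(-18 + \sqrt{653}\right)^{2} - - \frac{184}{5} = \left(-18 + \sqrt{653}\right)^{2} + \frac{184}{5} = \frac{184}{5} + \left(-18 + \sqrt{653}\right)^{2}$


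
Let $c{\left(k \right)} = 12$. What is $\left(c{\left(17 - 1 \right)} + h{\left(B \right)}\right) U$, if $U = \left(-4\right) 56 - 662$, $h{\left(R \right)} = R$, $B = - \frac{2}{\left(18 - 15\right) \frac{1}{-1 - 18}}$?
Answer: $- \frac{65564}{3} \approx -21855.0$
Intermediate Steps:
$B = \frac{38}{3}$ ($B = - \frac{2}{3 \frac{1}{-19}} = - \frac{2}{3 \left(- \frac{1}{19}\right)} = - \frac{2}{- \frac{3}{19}} = \left(-2\right) \left(- \frac{19}{3}\right) = \frac{38}{3} \approx 12.667$)
$U = -886$ ($U = -224 - 662 = -886$)
$\left(c{\left(17 - 1 \right)} + h{\left(B \right)}\right) U = \left(12 + \frac{38}{3}\right) \left(-886\right) = \frac{74}{3} \left(-886\right) = - \frac{65564}{3}$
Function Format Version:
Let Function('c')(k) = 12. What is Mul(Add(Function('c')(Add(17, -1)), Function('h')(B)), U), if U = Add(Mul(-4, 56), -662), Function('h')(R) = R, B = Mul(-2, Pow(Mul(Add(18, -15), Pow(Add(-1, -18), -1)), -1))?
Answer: Rational(-65564, 3) ≈ -21855.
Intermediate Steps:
B = Rational(38, 3) (B = Mul(-2, Pow(Mul(3, Pow(-19, -1)), -1)) = Mul(-2, Pow(Mul(3, Rational(-1, 19)), -1)) = Mul(-2, Pow(Rational(-3, 19), -1)) = Mul(-2, Rational(-19, 3)) = Rational(38, 3) ≈ 12.667)
U = -886 (U = Add(-224, -662) = -886)
Mul(Add(Function('c')(Add(17, -1)), Function('h')(B)), U) = Mul(Add(12, Rational(38, 3)), -886) = Mul(Rational(74, 3), -886) = Rational(-65564, 3)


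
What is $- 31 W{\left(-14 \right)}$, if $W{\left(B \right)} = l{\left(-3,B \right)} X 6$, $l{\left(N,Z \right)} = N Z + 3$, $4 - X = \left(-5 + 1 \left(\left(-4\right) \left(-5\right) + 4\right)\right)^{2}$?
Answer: $2988090$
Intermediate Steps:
$X = -357$ ($X = 4 - \left(-5 + 1 \left(\left(-4\right) \left(-5\right) + 4\right)\right)^{2} = 4 - \left(-5 + 1 \left(20 + 4\right)\right)^{2} = 4 - \left(-5 + 1 \cdot 24\right)^{2} = 4 - \left(-5 + 24\right)^{2} = 4 - 19^{2} = 4 - 361 = -357$)
$l{\left(N,Z \right)} = 3 + N Z$
$W{\left(B \right)} = -6426 + 6426 B$ ($W{\left(B \right)} = \left(3 - 3 B\right) \left(-357\right) 6 = \left(-1071 + 1071 B\right) 6 = -6426 + 6426 B$)
$- 31 W{\left(-14 \right)} = - 31 \left(-6426 + 6426 \left(-14\right)\right) = - 31 \left(-6426 - 89964\right) = \left(-31\right) \left(-96390\right) = 2988090$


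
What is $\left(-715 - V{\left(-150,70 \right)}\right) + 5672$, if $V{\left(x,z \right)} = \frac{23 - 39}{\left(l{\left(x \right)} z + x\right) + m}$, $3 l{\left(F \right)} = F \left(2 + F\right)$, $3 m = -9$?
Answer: $\frac{2566967595}{517847} \approx 4957.0$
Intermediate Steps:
$m = -3$ ($m = \frac{1}{3} \left(-9\right) = -3$)
$l{\left(F \right)} = \frac{F \left(2 + F\right)}{3}$
$V{\left(x,z \right)} = - \frac{16}{-3 + x + \frac{x z \left(2 + x\right)}{3}}$ ($V{\left(x,z \right)} = \frac{23 - 39}{\left(\frac{x \left(2 + x\right)}{3} z + x\right) - 3} = - \frac{16}{\left(\frac{x z \left(2 + x\right)}{3} + x\right) - 3} = - \frac{16}{\left(x + \frac{x z \left(2 + x\right)}{3}\right) - 3} = - \frac{16}{-3 + x + \frac{x z \left(2 + x\right)}{3}}$)
$\left(-715 - V{\left(-150,70 \right)}\right) + 5672 = \left(-715 - - \frac{48}{-9 + 3 \left(-150\right) - 10500 \left(2 - 150\right)}\right) + 5672 = \left(-715 - - \frac{48}{-9 - 450 - 10500 \left(-148\right)}\right) + 5672 = \left(-715 - - \frac{48}{-9 - 450 + 1554000}\right) + 5672 = \left(-715 - - \frac{48}{1553541}\right) + 5672 = \left(-715 - \left(-48\right) \frac{1}{1553541}\right) + 5672 = \left(-715 - - \frac{16}{517847}\right) + 5672 = \left(-715 + \frac{16}{517847}\right) + 5672 = - \frac{370260589}{517847} + 5672 = \frac{2566967595}{517847}$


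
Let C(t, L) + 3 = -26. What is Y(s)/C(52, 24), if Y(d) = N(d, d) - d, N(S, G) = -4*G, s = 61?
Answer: 305/29 ≈ 10.517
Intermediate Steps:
C(t, L) = -29 (C(t, L) = -3 - 26 = -29)
Y(d) = -5*d (Y(d) = -4*d - d = -5*d)
Y(s)/C(52, 24) = -5*61/(-29) = -305*(-1/29) = 305/29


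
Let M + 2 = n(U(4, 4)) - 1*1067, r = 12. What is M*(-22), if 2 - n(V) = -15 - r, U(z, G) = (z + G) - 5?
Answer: 22880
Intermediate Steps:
U(z, G) = -5 + G + z (U(z, G) = (G + z) - 5 = -5 + G + z)
n(V) = 29 (n(V) = 2 - (-15 - 1*12) = 2 - (-15 - 12) = 2 - 1*(-27) = 2 + 27 = 29)
M = -1040 (M = -2 + (29 - 1*1067) = -2 + (29 - 1067) = -2 - 1038 = -1040)
M*(-22) = -1040*(-22) = 22880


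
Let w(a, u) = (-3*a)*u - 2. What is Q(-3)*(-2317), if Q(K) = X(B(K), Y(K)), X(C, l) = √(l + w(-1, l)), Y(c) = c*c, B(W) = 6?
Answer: -2317*√34 ≈ -13510.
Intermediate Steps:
Y(c) = c²
w(a, u) = -2 - 3*a*u (w(a, u) = -3*a*u - 2 = -2 - 3*a*u)
X(C, l) = √(-2 + 4*l) (X(C, l) = √(l + (-2 - 3*(-1)*l)) = √(l + (-2 + 3*l)) = √(-2 + 4*l))
Q(K) = √(-2 + 4*K²)
Q(-3)*(-2317) = √(-2 + 4*(-3)²)*(-2317) = √(-2 + 4*9)*(-2317) = √(-2 + 36)*(-2317) = √34*(-2317) = -2317*√34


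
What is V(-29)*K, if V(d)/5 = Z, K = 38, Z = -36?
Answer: -6840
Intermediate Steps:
V(d) = -180 (V(d) = 5*(-36) = -180)
V(-29)*K = -180*38 = -6840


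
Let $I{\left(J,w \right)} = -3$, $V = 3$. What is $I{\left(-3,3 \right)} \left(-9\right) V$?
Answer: $81$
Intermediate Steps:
$I{\left(-3,3 \right)} \left(-9\right) V = \left(-3\right) \left(-9\right) 3 = 27 \cdot 3 = 81$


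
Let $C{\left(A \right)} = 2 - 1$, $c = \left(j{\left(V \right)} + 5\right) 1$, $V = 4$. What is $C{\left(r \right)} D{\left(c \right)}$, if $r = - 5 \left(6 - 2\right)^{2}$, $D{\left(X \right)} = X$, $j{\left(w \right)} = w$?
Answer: $9$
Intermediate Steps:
$c = 9$ ($c = \left(4 + 5\right) 1 = 9 \cdot 1 = 9$)
$r = -80$ ($r = - 5 \cdot 4^{2} = \left(-5\right) 16 = -80$)
$C{\left(A \right)} = 1$
$C{\left(r \right)} D{\left(c \right)} = 1 \cdot 9 = 9$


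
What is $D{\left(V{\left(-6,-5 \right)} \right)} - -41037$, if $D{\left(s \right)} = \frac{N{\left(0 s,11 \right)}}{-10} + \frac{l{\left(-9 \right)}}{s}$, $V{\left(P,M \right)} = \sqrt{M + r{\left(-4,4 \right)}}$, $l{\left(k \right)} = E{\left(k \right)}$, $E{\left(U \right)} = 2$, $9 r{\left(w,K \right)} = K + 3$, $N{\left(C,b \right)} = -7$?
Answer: $\frac{410377}{10} - \frac{3 i \sqrt{38}}{19} \approx 41038.0 - 0.97333 i$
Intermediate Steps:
$r{\left(w,K \right)} = \frac{1}{3} + \frac{K}{9}$ ($r{\left(w,K \right)} = \frac{K + 3}{9} = \frac{3 + K}{9} = \frac{1}{3} + \frac{K}{9}$)
$l{\left(k \right)} = 2$
$V{\left(P,M \right)} = \sqrt{\frac{7}{9} + M}$ ($V{\left(P,M \right)} = \sqrt{M + \left(\frac{1}{3} + \frac{1}{9} \cdot 4\right)} = \sqrt{M + \left(\frac{1}{3} + \frac{4}{9}\right)} = \sqrt{M + \frac{7}{9}} = \sqrt{\frac{7}{9} + M}$)
$D{\left(s \right)} = \frac{7}{10} + \frac{2}{s}$ ($D{\left(s \right)} = - \frac{7}{-10} + \frac{2}{s} = \left(-7\right) \left(- \frac{1}{10}\right) + \frac{2}{s} = \frac{7}{10} + \frac{2}{s}$)
$D{\left(V{\left(-6,-5 \right)} \right)} - -41037 = \left(\frac{7}{10} + \frac{2}{\frac{1}{3} \sqrt{7 + 9 \left(-5\right)}}\right) - -41037 = \left(\frac{7}{10} + \frac{2}{\frac{1}{3} \sqrt{7 - 45}}\right) + 41037 = \left(\frac{7}{10} + \frac{2}{\frac{1}{3} \sqrt{-38}}\right) + 41037 = \left(\frac{7}{10} + \frac{2}{\frac{1}{3} i \sqrt{38}}\right) + 41037 = \left(\frac{7}{10} + 2 \left(- \frac{3 i \sqrt{38}}{38}\right)\right) + 41037 = \left(\frac{7}{10} - \frac{3 i \sqrt{38}}{19}\right) + 41037 = \frac{410377}{10} - \frac{3 i \sqrt{38}}{19}$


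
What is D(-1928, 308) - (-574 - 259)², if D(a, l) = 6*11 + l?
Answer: -693515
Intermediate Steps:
D(a, l) = 66 + l
D(-1928, 308) - (-574 - 259)² = (66 + 308) - (-574 - 259)² = 374 - 1*(-833)² = 374 - 1*693889 = 374 - 693889 = -693515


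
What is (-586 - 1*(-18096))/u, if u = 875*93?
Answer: 3502/16275 ≈ 0.21518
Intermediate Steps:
u = 81375
(-586 - 1*(-18096))/u = (-586 - 1*(-18096))/81375 = (-586 + 18096)*(1/81375) = 17510*(1/81375) = 3502/16275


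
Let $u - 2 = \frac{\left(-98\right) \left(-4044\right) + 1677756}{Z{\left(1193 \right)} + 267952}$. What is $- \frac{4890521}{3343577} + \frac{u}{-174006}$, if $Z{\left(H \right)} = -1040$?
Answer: $- \frac{8112339024307307}{5546073502140048} \approx -1.4627$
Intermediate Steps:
$u = \frac{651973}{66728}$ ($u = 2 + \frac{\left(-98\right) \left(-4044\right) + 1677756}{-1040 + 267952} = 2 + \frac{396312 + 1677756}{266912} = 2 + 2074068 \cdot \frac{1}{266912} = 2 + \frac{518517}{66728} = \frac{651973}{66728} \approx 9.7706$)
$- \frac{4890521}{3343577} + \frac{u}{-174006} = - \frac{4890521}{3343577} + \frac{651973}{66728 \left(-174006\right)} = \left(-4890521\right) \frac{1}{3343577} + \frac{651973}{66728} \left(- \frac{1}{174006}\right) = - \frac{4890521}{3343577} - \frac{93139}{1658724624} = - \frac{8112339024307307}{5546073502140048}$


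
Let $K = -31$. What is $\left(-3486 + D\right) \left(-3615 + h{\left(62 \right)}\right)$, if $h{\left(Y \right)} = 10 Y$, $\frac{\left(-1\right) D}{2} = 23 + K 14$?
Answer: $7978680$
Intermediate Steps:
$D = 822$ ($D = - 2 \left(23 - 434\right) = \left(-2\right) \left(-411\right) = 822$)
$\left(-3486 + D\right) \left(-3615 + h{\left(62 \right)}\right) = \left(-3486 + 822\right) \left(-3615 + 10 \cdot 62\right) = - 2664 \left(-3615 + 620\right) = \left(-2664\right) \left(-2995\right) = 7978680$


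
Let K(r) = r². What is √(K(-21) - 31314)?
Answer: I*√30873 ≈ 175.71*I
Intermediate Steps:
√(K(-21) - 31314) = √((-21)² - 31314) = √(441 - 31314) = √(-30873) = I*√30873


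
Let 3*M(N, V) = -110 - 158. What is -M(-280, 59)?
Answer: 268/3 ≈ 89.333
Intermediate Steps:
M(N, V) = -268/3 (M(N, V) = (-110 - 158)/3 = (⅓)*(-268) = -268/3)
-M(-280, 59) = -1*(-268/3) = 268/3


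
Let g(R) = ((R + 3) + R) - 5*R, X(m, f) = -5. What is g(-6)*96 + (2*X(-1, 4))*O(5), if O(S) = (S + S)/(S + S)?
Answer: 2006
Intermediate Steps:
g(R) = 3 - 3*R (g(R) = ((3 + R) + R) - 5*R = (3 + 2*R) - 5*R = 3 - 3*R)
O(S) = 1 (O(S) = (2*S)/((2*S)) = (2*S)*(1/(2*S)) = 1)
g(-6)*96 + (2*X(-1, 4))*O(5) = (3 - 3*(-6))*96 + (2*(-5))*1 = (3 + 18)*96 - 10*1 = 21*96 - 10 = 2016 - 10 = 2006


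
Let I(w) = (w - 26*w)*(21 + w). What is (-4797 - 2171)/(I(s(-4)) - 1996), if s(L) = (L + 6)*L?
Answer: -1742/151 ≈ -11.536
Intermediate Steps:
s(L) = L*(6 + L) (s(L) = (6 + L)*L = L*(6 + L))
I(w) = -25*w*(21 + w) (I(w) = (-25*w)*(21 + w) = -25*w*(21 + w))
(-4797 - 2171)/(I(s(-4)) - 1996) = (-4797 - 2171)/(-25*(-4*(6 - 4))*(21 - 4*(6 - 4)) - 1996) = -6968/(-25*(-4*2)*(21 - 4*2) - 1996) = -6968/(-25*(-8)*(21 - 8) - 1996) = -6968/(-25*(-8)*13 - 1996) = -6968/(2600 - 1996) = -6968/604 = -6968*1/604 = -1742/151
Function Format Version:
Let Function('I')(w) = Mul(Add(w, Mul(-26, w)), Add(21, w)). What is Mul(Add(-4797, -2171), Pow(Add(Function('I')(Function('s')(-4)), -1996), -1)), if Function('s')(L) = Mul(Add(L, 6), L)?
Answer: Rational(-1742, 151) ≈ -11.536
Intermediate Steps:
Function('s')(L) = Mul(L, Add(6, L)) (Function('s')(L) = Mul(Add(6, L), L) = Mul(L, Add(6, L)))
Function('I')(w) = Mul(-25, w, Add(21, w)) (Function('I')(w) = Mul(Mul(-25, w), Add(21, w)) = Mul(-25, w, Add(21, w)))
Mul(Add(-4797, -2171), Pow(Add(Function('I')(Function('s')(-4)), -1996), -1)) = Mul(Add(-4797, -2171), Pow(Add(Mul(-25, Mul(-4, Add(6, -4)), Add(21, Mul(-4, Add(6, -4)))), -1996), -1)) = Mul(-6968, Pow(Add(Mul(-25, Mul(-4, 2), Add(21, Mul(-4, 2))), -1996), -1)) = Mul(-6968, Pow(Add(Mul(-25, -8, Add(21, -8)), -1996), -1)) = Mul(-6968, Pow(Add(Mul(-25, -8, 13), -1996), -1)) = Mul(-6968, Pow(Add(2600, -1996), -1)) = Mul(-6968, Pow(604, -1)) = Mul(-6968, Rational(1, 604)) = Rational(-1742, 151)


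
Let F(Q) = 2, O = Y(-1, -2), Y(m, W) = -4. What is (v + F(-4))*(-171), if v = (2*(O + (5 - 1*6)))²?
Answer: -17442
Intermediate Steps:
O = -4
v = 100 (v = (2*(-4 + (5 - 1*6)))² = (2*(-4 + (5 - 6)))² = (2*(-4 - 1))² = (2*(-5))² = (-10)² = 100)
(v + F(-4))*(-171) = (100 + 2)*(-171) = 102*(-171) = -17442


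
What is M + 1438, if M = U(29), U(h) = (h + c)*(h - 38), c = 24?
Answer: 961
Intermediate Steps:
U(h) = (-38 + h)*(24 + h) (U(h) = (h + 24)*(h - 38) = (24 + h)*(-38 + h) = (-38 + h)*(24 + h))
M = -477 (M = -912 + 29² - 14*29 = -912 + 841 - 406 = -477)
M + 1438 = -477 + 1438 = 961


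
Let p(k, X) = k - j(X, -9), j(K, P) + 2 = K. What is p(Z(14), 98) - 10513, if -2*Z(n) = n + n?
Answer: -10623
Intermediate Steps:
Z(n) = -n (Z(n) = -(n + n)/2 = -n)
j(K, P) = -2 + K
p(k, X) = 2 + k - X (p(k, X) = k - (-2 + X) = k + (2 - X) = 2 + k - X)
p(Z(14), 98) - 10513 = (2 - 1*14 - 1*98) - 10513 = (2 - 14 - 98) - 10513 = -110 - 10513 = -10623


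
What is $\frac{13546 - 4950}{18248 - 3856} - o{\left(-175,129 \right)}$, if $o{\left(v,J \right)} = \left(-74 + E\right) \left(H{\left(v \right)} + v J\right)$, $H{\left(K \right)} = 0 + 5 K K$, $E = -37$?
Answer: $\frac{7448400007}{514} \approx 1.4491 \cdot 10^{7}$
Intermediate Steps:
$H{\left(K \right)} = 5 K^{2}$ ($H{\left(K \right)} = 0 + 5 K^{2} = 5 K^{2}$)
$o{\left(v,J \right)} = - 555 v^{2} - 111 J v$ ($o{\left(v,J \right)} = \left(-74 - 37\right) \left(5 v^{2} + v J\right) = - 111 \left(5 v^{2} + J v\right) = - 555 v^{2} - 111 J v$)
$\frac{13546 - 4950}{18248 - 3856} - o{\left(-175,129 \right)} = \frac{13546 - 4950}{18248 - 3856} - 111 \left(-175\right) \left(\left(-1\right) 129 - -875\right) = \frac{8596}{14392} - 111 \left(-175\right) \left(-129 + 875\right) = 8596 \cdot \frac{1}{14392} - 111 \left(-175\right) 746 = \frac{307}{514} - -14491050 = \frac{307}{514} + 14491050 = \frac{7448400007}{514}$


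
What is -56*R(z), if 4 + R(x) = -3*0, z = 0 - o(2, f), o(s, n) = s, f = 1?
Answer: 224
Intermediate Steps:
z = -2 (z = 0 - 1*2 = 0 - 2 = -2)
R(x) = -4 (R(x) = -4 - 3*0 = -4 + 0 = -4)
-56*R(z) = -56*(-4) = 224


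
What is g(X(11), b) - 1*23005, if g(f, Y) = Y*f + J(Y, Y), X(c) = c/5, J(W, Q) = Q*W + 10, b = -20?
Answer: -22639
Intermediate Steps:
J(W, Q) = 10 + Q*W
X(c) = c/5 (X(c) = c*(⅕) = c/5)
g(f, Y) = 10 + Y² + Y*f (g(f, Y) = Y*f + (10 + Y*Y) = Y*f + (10 + Y²) = 10 + Y² + Y*f)
g(X(11), b) - 1*23005 = (10 + (-20)² - 4*11) - 1*23005 = (10 + 400 - 20*11/5) - 23005 = (10 + 400 - 44) - 23005 = 366 - 23005 = -22639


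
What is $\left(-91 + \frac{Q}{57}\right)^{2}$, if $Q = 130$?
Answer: $\frac{25573249}{3249} \approx 7871.1$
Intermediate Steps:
$\left(-91 + \frac{Q}{57}\right)^{2} = \left(-91 + \frac{130}{57}\right)^{2} = \left(- \frac{5057}{57}\right)^{2} = \frac{25573249}{3249}$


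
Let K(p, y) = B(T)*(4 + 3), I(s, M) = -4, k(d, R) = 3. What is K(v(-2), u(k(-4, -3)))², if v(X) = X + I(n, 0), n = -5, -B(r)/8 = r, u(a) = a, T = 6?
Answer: 112896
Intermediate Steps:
B(r) = -8*r
v(X) = -4 + X (v(X) = X - 4 = -4 + X)
K(p, y) = -336 (K(p, y) = (-8*6)*(4 + 3) = -48*7 = -336)
K(v(-2), u(k(-4, -3)))² = (-336)² = 112896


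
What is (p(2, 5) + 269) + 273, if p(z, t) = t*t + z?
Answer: 569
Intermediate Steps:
p(z, t) = z + t² (p(z, t) = t² + z = z + t²)
(p(2, 5) + 269) + 273 = ((2 + 5²) + 269) + 273 = ((2 + 25) + 269) + 273 = (27 + 269) + 273 = 296 + 273 = 569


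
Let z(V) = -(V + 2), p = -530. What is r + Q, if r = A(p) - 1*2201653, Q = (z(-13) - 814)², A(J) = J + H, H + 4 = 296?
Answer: -1557082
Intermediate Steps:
H = 292 (H = -4 + 296 = 292)
z(V) = -2 - V (z(V) = -(2 + V) = -2 - V)
A(J) = 292 + J (A(J) = J + 292 = 292 + J)
Q = 644809 (Q = ((-2 - 1*(-13)) - 814)² = ((-2 + 13) - 814)² = (11 - 814)² = (-803)² = 644809)
r = -2201891 (r = (292 - 530) - 1*2201653 = -238 - 2201653 = -2201891)
r + Q = -2201891 + 644809 = -1557082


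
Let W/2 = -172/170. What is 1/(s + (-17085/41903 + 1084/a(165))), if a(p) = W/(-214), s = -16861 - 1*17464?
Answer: 1801829/144711904390 ≈ 1.2451e-5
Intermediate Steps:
s = -34325 (s = -16861 - 17464 = -34325)
W = -172/85 (W = 2*(-172/170) = 2*(-172*1/170) = 2*(-86/85) = -172/85 ≈ -2.0235)
a(p) = 86/9095 (a(p) = -172/85/(-214) = -172/85*(-1/214) = 86/9095)
1/(s + (-17085/41903 + 1084/a(165))) = 1/(-34325 + (-17085/41903 + 1084/(86/9095))) = 1/(-34325 + (-17085*1/41903 + 1084*(9095/86))) = 1/(-34325 + (-17085/41903 + 4929490/43)) = 1/(-34325 + 206559684815/1801829) = 1/(144711904390/1801829) = 1801829/144711904390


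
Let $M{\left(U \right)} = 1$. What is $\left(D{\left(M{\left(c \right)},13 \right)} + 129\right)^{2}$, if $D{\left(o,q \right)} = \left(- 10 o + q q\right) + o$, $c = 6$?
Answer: $83521$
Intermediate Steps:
$D{\left(o,q \right)} = q^{2} - 9 o$ ($D{\left(o,q \right)} = \left(- 10 o + q^{2}\right) + o = \left(q^{2} - 10 o\right) + o = q^{2} - 9 o$)
$\left(D{\left(M{\left(c \right)},13 \right)} + 129\right)^{2} = \left(\left(13^{2} - 9\right) + 129\right)^{2} = \left(\left(169 - 9\right) + 129\right)^{2} = \left(160 + 129\right)^{2} = 289^{2} = 83521$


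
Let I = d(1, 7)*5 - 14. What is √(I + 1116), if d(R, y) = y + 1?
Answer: √1142 ≈ 33.793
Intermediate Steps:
d(R, y) = 1 + y
I = 26 (I = (1 + 7)*5 - 14 = 8*5 - 14 = 40 - 14 = 26)
√(I + 1116) = √(26 + 1116) = √1142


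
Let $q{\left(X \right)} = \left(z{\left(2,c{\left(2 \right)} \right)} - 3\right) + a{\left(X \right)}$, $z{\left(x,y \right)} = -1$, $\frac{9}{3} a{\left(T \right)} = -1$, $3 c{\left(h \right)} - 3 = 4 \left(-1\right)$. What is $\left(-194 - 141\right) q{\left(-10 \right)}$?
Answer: $\frac{4355}{3} \approx 1451.7$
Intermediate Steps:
$c{\left(h \right)} = - \frac{1}{3}$ ($c{\left(h \right)} = 1 + \frac{4 \left(-1\right)}{3} = 1 + \frac{1}{3} \left(-4\right) = 1 - \frac{4}{3} = - \frac{1}{3}$)
$a{\left(T \right)} = - \frac{1}{3}$ ($a{\left(T \right)} = \frac{1}{3} \left(-1\right) = - \frac{1}{3}$)
$q{\left(X \right)} = - \frac{13}{3}$ ($q{\left(X \right)} = \left(-1 - 3\right) - \frac{1}{3} = -4 - \frac{1}{3} = - \frac{13}{3}$)
$\left(-194 - 141\right) q{\left(-10 \right)} = \left(-194 - 141\right) \left(- \frac{13}{3}\right) = \left(-335\right) \left(- \frac{13}{3}\right) = \frac{4355}{3}$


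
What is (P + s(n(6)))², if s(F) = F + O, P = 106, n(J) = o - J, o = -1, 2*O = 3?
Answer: 40401/4 ≈ 10100.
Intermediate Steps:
O = 3/2 (O = (½)*3 = 3/2 ≈ 1.5000)
n(J) = -1 - J
s(F) = 3/2 + F (s(F) = F + 3/2 = 3/2 + F)
(P + s(n(6)))² = (106 + (3/2 + (-1 - 1*6)))² = (106 + (3/2 + (-1 - 6)))² = (106 + (3/2 - 7))² = (106 - 11/2)² = (201/2)² = 40401/4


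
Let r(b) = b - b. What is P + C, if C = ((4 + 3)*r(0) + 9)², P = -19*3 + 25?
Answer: 49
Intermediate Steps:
P = -32 (P = -57 + 25 = -32)
r(b) = 0
C = 81 (C = ((4 + 3)*0 + 9)² = (7*0 + 9)² = (0 + 9)² = 9² = 81)
P + C = -32 + 81 = 49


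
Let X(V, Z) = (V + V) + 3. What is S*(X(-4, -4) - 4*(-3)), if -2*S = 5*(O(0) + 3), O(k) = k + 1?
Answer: -70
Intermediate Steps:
O(k) = 1 + k
X(V, Z) = 3 + 2*V (X(V, Z) = 2*V + 3 = 3 + 2*V)
S = -10 (S = -5*((1 + 0) + 3)/2 = -5*(1 + 3)/2 = -5*4/2 = -1/2*20 = -10)
S*(X(-4, -4) - 4*(-3)) = -10*((3 + 2*(-4)) - 4*(-3)) = -10*((3 - 8) + 12) = -10*(-5 + 12) = -10*7 = -70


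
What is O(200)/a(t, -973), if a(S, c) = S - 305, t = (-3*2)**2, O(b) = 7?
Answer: -7/269 ≈ -0.026022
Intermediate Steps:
t = 36 (t = (-6)**2 = 36)
a(S, c) = -305 + S
O(200)/a(t, -973) = 7/(-305 + 36) = 7/(-269) = 7*(-1/269) = -7/269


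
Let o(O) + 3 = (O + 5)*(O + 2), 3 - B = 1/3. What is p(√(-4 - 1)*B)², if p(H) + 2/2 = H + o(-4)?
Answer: 4/9 - 32*I*√5 ≈ 0.44444 - 71.554*I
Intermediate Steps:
B = 8/3 (B = 3 - 1/3 = 3 - 1*⅓ = 3 - ⅓ = 8/3 ≈ 2.6667)
o(O) = -3 + (2 + O)*(5 + O) (o(O) = -3 + (O + 5)*(O + 2) = -3 + (5 + O)*(2 + O) = -3 + (2 + O)*(5 + O))
p(H) = -6 + H (p(H) = -1 + (H + (7 + (-4)² + 7*(-4))) = -1 + (H + (7 + 16 - 28)) = -1 + (H - 5) = -1 + (-5 + H) = -6 + H)
p(√(-4 - 1)*B)² = (-6 + √(-4 - 1)*(8/3))² = (-6 + √(-5)*(8/3))² = (-6 + (I*√5)*(8/3))² = (-6 + 8*I*√5/3)²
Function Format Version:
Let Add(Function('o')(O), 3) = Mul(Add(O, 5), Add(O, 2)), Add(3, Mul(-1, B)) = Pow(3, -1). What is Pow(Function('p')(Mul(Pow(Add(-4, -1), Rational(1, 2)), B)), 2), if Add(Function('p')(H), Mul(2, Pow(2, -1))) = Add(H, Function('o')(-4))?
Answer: Add(Rational(4, 9), Mul(-32, I, Pow(5, Rational(1, 2)))) ≈ Add(0.44444, Mul(-71.554, I))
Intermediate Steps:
B = Rational(8, 3) (B = Add(3, Mul(-1, Pow(3, -1))) = Add(3, Mul(-1, Rational(1, 3))) = Add(3, Rational(-1, 3)) = Rational(8, 3) ≈ 2.6667)
Function('o')(O) = Add(-3, Mul(Add(2, O), Add(5, O))) (Function('o')(O) = Add(-3, Mul(Add(O, 5), Add(O, 2))) = Add(-3, Mul(Add(5, O), Add(2, O))) = Add(-3, Mul(Add(2, O), Add(5, O))))
Function('p')(H) = Add(-6, H) (Function('p')(H) = Add(-1, Add(H, Add(7, Pow(-4, 2), Mul(7, -4)))) = Add(-1, Add(H, Add(7, 16, -28))) = Add(-1, Add(H, -5)) = Add(-1, Add(-5, H)) = Add(-6, H))
Pow(Function('p')(Mul(Pow(Add(-4, -1), Rational(1, 2)), B)), 2) = Pow(Add(-6, Mul(Pow(Add(-4, -1), Rational(1, 2)), Rational(8, 3))), 2) = Pow(Add(-6, Mul(Pow(-5, Rational(1, 2)), Rational(8, 3))), 2) = Pow(Add(-6, Mul(Mul(I, Pow(5, Rational(1, 2))), Rational(8, 3))), 2) = Pow(Add(-6, Mul(Rational(8, 3), I, Pow(5, Rational(1, 2)))), 2)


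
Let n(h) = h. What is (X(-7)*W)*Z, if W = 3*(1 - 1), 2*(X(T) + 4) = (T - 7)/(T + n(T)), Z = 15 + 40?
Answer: 0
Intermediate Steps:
Z = 55
X(T) = -4 + (-7 + T)/(4*T) (X(T) = -4 + ((T - 7)/(T + T))/2 = -4 + ((-7 + T)/((2*T)))/2 = -4 + ((-7 + T)*(1/(2*T)))/2 = -4 + ((-7 + T)/(2*T))/2 = -4 + (-7 + T)/(4*T))
W = 0 (W = 3*0 = 0)
(X(-7)*W)*Z = (((¼)*(-7 - 15*(-7))/(-7))*0)*55 = (((¼)*(-⅐)*(-7 + 105))*0)*55 = (((¼)*(-⅐)*98)*0)*55 = -7/2*0*55 = 0*55 = 0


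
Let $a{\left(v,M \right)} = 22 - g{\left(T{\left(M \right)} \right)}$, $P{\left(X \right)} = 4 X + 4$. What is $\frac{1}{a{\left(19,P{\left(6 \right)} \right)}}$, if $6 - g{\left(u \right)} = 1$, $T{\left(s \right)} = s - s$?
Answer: $\frac{1}{17} \approx 0.058824$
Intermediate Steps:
$T{\left(s \right)} = 0$
$g{\left(u \right)} = 5$ ($g{\left(u \right)} = 6 - 1 = 5$)
$P{\left(X \right)} = 4 + 4 X$
$a{\left(v,M \right)} = 17$ ($a{\left(v,M \right)} = 22 - 5 = 17$)
$\frac{1}{a{\left(19,P{\left(6 \right)} \right)}} = \frac{1}{17}$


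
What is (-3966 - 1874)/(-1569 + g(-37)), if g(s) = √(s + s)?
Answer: 1832592/492367 + 1168*I*√74/492367 ≈ 3.722 + 0.020407*I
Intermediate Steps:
g(s) = √2*√s (g(s) = √(2*s) = √2*√s)
(-3966 - 1874)/(-1569 + g(-37)) = (-3966 - 1874)/(-1569 + √2*√(-37)) = -5840/(-1569 + √2*(I*√37)) = -5840/(-1569 + I*√74)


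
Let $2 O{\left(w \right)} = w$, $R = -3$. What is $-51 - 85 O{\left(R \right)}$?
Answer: $\frac{153}{2} \approx 76.5$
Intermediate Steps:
$O{\left(w \right)} = \frac{w}{2}$
$-51 - 85 O{\left(R \right)} = -51 - 85 \cdot \frac{1}{2} \left(-3\right) = -51 - - \frac{255}{2} = -51 + \frac{255}{2} = \frac{153}{2}$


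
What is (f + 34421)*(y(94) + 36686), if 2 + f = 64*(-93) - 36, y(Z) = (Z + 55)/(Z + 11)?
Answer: 36507100383/35 ≈ 1.0431e+9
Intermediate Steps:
y(Z) = (55 + Z)/(11 + Z)
f = -5990 (f = -2 + (64*(-93) - 36) = -2 + (-5952 - 36) = -2 - 5988 = -5990)
(f + 34421)*(y(94) + 36686) = (-5990 + 34421)*((55 + 94)/(11 + 94) + 36686) = 28431*(149/105 + 36686) = 28431*(3852179/105) = 36507100383/35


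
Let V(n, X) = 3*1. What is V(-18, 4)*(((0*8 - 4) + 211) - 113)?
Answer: 282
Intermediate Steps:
V(n, X) = 3
V(-18, 4)*(((0*8 - 4) + 211) - 113) = 3*(((0*8 - 4) + 211) - 113) = 3*(((0 - 4) + 211) - 113) = 3*((-4 + 211) - 113) = 3*(207 - 113) = 3*94 = 282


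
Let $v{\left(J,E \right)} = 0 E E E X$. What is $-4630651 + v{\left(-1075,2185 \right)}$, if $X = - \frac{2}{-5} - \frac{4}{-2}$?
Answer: $-4630651$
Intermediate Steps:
$X = \frac{12}{5}$ ($X = \left(-2\right) \left(- \frac{1}{5}\right) - -2 = \frac{2}{5} + 2 = \frac{12}{5} \approx 2.4$)
$v{\left(J,E \right)} = 0$ ($v{\left(J,E \right)} = 0 E E E \frac{12}{5} = 0 E E \frac{12}{5} = 0 E \frac{12}{5} = 0 \cdot \frac{12}{5} = 0$)
$-4630651 + v{\left(-1075,2185 \right)} = -4630651 + 0 = -4630651$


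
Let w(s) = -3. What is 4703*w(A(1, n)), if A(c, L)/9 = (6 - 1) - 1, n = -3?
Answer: -14109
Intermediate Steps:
A(c, L) = 36 (A(c, L) = 9*((6 - 1) - 1) = 9*(5 - 1) = 9*4 = 36)
4703*w(A(1, n)) = 4703*(-3) = -14109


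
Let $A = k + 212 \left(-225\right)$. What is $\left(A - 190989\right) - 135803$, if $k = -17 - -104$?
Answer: $-374405$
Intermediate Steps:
$k = 87$ ($k = -17 + 104 = 87$)
$A = -47613$ ($A = 87 + 212 \left(-225\right) = 87 - 47700 = -47613$)
$\left(A - 190989\right) - 135803 = \left(-47613 - 190989\right) - 135803 = -238602 - 135803 = -374405$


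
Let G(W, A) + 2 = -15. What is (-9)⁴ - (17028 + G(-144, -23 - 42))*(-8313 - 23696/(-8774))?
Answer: 620203624220/4387 ≈ 1.4137e+8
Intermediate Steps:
G(W, A) = -17 (G(W, A) = -2 - 15 = -17)
(-9)⁴ - (17028 + G(-144, -23 - 42))*(-8313 - 23696/(-8774)) = (-9)⁴ - (17028 - 17)*(-8313 - 23696/(-8774)) = 6561 - 17011*(-8313 - 23696*(-1/8774)) = 6561 - 17011*(-8313 + 11848/4387) = 6561 - 17011*(-36457283)/4387 = 6561 - 1*(-620174841113/4387) = 6561 + 620174841113/4387 = 620203624220/4387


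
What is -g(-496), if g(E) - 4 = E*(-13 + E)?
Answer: -252468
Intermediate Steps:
g(E) = 4 + E*(-13 + E)
-g(-496) = -(4 + (-496)² - 13*(-496)) = -(4 + 246016 + 6448) = -1*252468 = -252468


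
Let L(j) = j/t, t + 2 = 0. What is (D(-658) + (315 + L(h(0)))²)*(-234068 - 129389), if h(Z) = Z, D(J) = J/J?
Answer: -36064384282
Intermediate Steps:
t = -2 (t = -2 + 0 = -2)
D(J) = 1
L(j) = -j/2 (L(j) = j/(-2) = j*(-½) = -j/2)
(D(-658) + (315 + L(h(0)))²)*(-234068 - 129389) = (1 + (315 - ½*0)²)*(-234068 - 129389) = (1 + (315 + 0)²)*(-363457) = (1 + 315²)*(-363457) = (1 + 99225)*(-363457) = 99226*(-363457) = -36064384282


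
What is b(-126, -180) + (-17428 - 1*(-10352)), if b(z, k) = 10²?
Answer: -6976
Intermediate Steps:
b(z, k) = 100
b(-126, -180) + (-17428 - 1*(-10352)) = 100 + (-17428 - 1*(-10352)) = 100 + (-17428 + 10352) = 100 - 7076 = -6976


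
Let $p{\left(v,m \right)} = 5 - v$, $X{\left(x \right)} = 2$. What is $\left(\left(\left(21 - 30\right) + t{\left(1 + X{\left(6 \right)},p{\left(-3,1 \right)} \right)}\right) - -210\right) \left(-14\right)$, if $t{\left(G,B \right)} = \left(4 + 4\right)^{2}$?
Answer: $-3710$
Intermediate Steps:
$t{\left(G,B \right)} = 64$ ($t{\left(G,B \right)} = 8^{2} = 64$)
$\left(\left(\left(21 - 30\right) + t{\left(1 + X{\left(6 \right)},p{\left(-3,1 \right)} \right)}\right) - -210\right) \left(-14\right) = \left(\left(\left(21 - 30\right) + 64\right) - -210\right) \left(-14\right) = \left(\left(-9 + 64\right) + 210\right) \left(-14\right) = \left(55 + 210\right) \left(-14\right) = 265 \left(-14\right) = -3710$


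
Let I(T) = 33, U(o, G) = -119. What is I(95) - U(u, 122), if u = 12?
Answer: 152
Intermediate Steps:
I(95) - U(u, 122) = 33 - 1*(-119) = 33 + 119 = 152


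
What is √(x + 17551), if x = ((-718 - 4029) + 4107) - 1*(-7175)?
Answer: √24086 ≈ 155.20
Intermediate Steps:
x = 6535 (x = (-4747 + 4107) + 7175 = -640 + 7175 = 6535)
√(x + 17551) = √(6535 + 17551) = √24086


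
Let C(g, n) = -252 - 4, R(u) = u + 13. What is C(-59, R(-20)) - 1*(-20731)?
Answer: 20475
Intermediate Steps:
R(u) = 13 + u
C(g, n) = -256
C(-59, R(-20)) - 1*(-20731) = -256 - 1*(-20731) = -256 + 20731 = 20475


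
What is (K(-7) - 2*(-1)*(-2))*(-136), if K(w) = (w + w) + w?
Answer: 3400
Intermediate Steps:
K(w) = 3*w (K(w) = 2*w + w = 3*w)
(K(-7) - 2*(-1)*(-2))*(-136) = (3*(-7) - 2*(-1)*(-2))*(-136) = (-21 + 2*(-2))*(-136) = (-21 - 4)*(-136) = -25*(-136) = 3400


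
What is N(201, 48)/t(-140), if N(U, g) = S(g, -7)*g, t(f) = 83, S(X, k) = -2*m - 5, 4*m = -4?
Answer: -144/83 ≈ -1.7349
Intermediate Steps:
m = -1 (m = (1/4)*(-4) = -1)
S(X, k) = -3 (S(X, k) = -2*(-1) - 5 = 2 - 5 = -3)
N(U, g) = -3*g
N(201, 48)/t(-140) = -3*48/83 = -144*1/83 = -144/83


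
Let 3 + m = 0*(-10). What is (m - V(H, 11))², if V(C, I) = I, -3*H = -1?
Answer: 196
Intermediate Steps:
H = ⅓ (H = -⅓*(-1) = ⅓ ≈ 0.33333)
m = -3 (m = -3 + 0*(-10) = -3 + 0 = -3)
(m - V(H, 11))² = (-3 - 1*11)² = (-3 - 11)² = (-14)² = 196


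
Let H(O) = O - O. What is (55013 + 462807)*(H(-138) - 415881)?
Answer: -215351499420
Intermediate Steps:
H(O) = 0
(55013 + 462807)*(H(-138) - 415881) = (55013 + 462807)*(0 - 415881) = 517820*(-415881) = -215351499420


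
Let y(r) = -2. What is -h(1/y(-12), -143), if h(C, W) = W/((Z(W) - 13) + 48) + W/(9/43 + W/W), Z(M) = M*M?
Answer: 605594/5121 ≈ 118.26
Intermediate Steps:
Z(M) = M**2
h(C, W) = 43*W/52 + W/(35 + W**2) (h(C, W) = W/((W**2 - 13) + 48) + W/(9/43 + W/W) = W/((-13 + W**2) + 48) + W/(9*(1/43) + 1) = W/(35 + W**2) + W/(9/43 + 1) = W/(35 + W**2) + W/(52/43) = W/(35 + W**2) + W*(43/52) = W/(35 + W**2) + 43*W/52 = 43*W/52 + W/(35 + W**2))
-h(1/y(-12), -143) = -(-143)*(1557 + 43*(-143)**2)/(52*(35 + (-143)**2)) = -(-143)*(1557 + 43*20449)/(52*(35 + 20449)) = -(-143)*(1557 + 879307)/(52*20484) = -(-143)*880864/(52*20484) = -1*(-605594/5121) = 605594/5121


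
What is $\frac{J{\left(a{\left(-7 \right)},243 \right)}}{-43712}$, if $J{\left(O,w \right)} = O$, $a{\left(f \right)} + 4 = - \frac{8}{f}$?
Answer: $\frac{5}{76496} \approx 6.5363 \cdot 10^{-5}$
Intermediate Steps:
$a{\left(f \right)} = -4 - \frac{8}{f}$
$\frac{J{\left(a{\left(-7 \right)},243 \right)}}{-43712} = \frac{-4 - \frac{8}{-7}}{-43712} = \left(-4 - - \frac{8}{7}\right) \left(- \frac{1}{43712}\right) = \left(-4 + \frac{8}{7}\right) \left(- \frac{1}{43712}\right) = \left(- \frac{20}{7}\right) \left(- \frac{1}{43712}\right) = \frac{5}{76496}$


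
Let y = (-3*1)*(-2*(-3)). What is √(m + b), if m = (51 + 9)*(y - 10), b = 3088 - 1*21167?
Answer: I*√19759 ≈ 140.57*I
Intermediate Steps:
y = -18 (y = -3*6 = -18)
b = -18079 (b = 3088 - 21167 = -18079)
m = -1680 (m = (51 + 9)*(-18 - 10) = 60*(-28) = -1680)
√(m + b) = √(-1680 - 18079) = √(-19759) = I*√19759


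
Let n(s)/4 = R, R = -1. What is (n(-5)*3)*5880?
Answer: -70560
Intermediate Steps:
n(s) = -4 (n(s) = 4*(-1) = -4)
(n(-5)*3)*5880 = -4*3*5880 = -12*5880 = -70560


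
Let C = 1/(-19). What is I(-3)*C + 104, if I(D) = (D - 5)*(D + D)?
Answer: 1928/19 ≈ 101.47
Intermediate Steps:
C = -1/19 ≈ -0.052632
I(D) = 2*D*(-5 + D) (I(D) = (-5 + D)*(2*D) = 2*D*(-5 + D))
I(-3)*C + 104 = (2*(-3)*(-5 - 3))*(-1/19) + 104 = (2*(-3)*(-8))*(-1/19) + 104 = 48*(-1/19) + 104 = -48/19 + 104 = 1928/19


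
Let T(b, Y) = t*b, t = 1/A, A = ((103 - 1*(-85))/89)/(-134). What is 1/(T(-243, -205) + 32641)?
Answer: 94/4517263 ≈ 2.0809e-5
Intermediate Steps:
A = -94/5963 (A = ((103 + 85)*(1/89))*(-1/134) = (188*(1/89))*(-1/134) = (188/89)*(-1/134) = -94/5963 ≈ -0.015764)
t = -5963/94 (t = 1/(-94/5963) = -5963/94 ≈ -63.436)
T(b, Y) = -5963*b/94
1/(T(-243, -205) + 32641) = 1/(-5963/94*(-243) + 32641) = 1/(1449009/94 + 32641) = 1/(4517263/94) = 94/4517263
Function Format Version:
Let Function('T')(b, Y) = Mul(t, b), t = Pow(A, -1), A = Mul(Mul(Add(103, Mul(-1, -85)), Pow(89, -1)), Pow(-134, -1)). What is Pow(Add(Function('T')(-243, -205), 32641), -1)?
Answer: Rational(94, 4517263) ≈ 2.0809e-5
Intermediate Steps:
A = Rational(-94, 5963) (A = Mul(Mul(Add(103, 85), Rational(1, 89)), Rational(-1, 134)) = Mul(Mul(188, Rational(1, 89)), Rational(-1, 134)) = Mul(Rational(188, 89), Rational(-1, 134)) = Rational(-94, 5963) ≈ -0.015764)
t = Rational(-5963, 94) (t = Pow(Rational(-94, 5963), -1) = Rational(-5963, 94) ≈ -63.436)
Function('T')(b, Y) = Mul(Rational(-5963, 94), b)
Pow(Add(Function('T')(-243, -205), 32641), -1) = Pow(Add(Mul(Rational(-5963, 94), -243), 32641), -1) = Pow(Add(Rational(1449009, 94), 32641), -1) = Pow(Rational(4517263, 94), -1) = Rational(94, 4517263)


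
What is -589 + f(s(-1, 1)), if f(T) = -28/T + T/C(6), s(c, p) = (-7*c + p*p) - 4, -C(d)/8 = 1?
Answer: -1193/2 ≈ -596.50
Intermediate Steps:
C(d) = -8 (C(d) = -8*1 = -8)
s(c, p) = -4 + p**2 - 7*c (s(c, p) = (-7*c + p**2) - 4 = (p**2 - 7*c) - 4 = -4 + p**2 - 7*c)
f(T) = -28/T - T/8 (f(T) = -28/T + T/(-8) = -28/T + T*(-1/8) = -28/T - T/8)
-589 + f(s(-1, 1)) = -589 + (-28/(-4 + 1**2 - 7*(-1)) - (-4 + 1**2 - 7*(-1))/8) = -589 + (-28/(-4 + 1 + 7) - (-4 + 1 + 7)/8) = -589 + (-28/4 - 1/8*4) = -589 + (-28*1/4 - 1/2) = -589 + (-7 - 1/2) = -589 - 15/2 = -1193/2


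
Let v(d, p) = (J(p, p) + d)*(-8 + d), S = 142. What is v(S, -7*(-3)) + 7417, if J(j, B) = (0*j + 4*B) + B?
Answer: 40515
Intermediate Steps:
J(j, B) = 5*B (J(j, B) = (0 + 4*B) + B = 4*B + B = 5*B)
v(d, p) = (-8 + d)*(d + 5*p) (v(d, p) = (5*p + d)*(-8 + d) = (d + 5*p)*(-8 + d) = (-8 + d)*(d + 5*p))
v(S, -7*(-3)) + 7417 = (142² - (-280)*(-3) - 8*142 + 5*142*(-7*(-3))) + 7417 = (20164 - 40*21 - 1136 + 5*142*21) + 7417 = (20164 - 840 - 1136 + 14910) + 7417 = 33098 + 7417 = 40515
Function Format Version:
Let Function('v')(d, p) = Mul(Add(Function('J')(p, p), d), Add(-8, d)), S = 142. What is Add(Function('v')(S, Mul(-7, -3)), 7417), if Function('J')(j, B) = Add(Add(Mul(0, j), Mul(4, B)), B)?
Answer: 40515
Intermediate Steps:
Function('J')(j, B) = Mul(5, B) (Function('J')(j, B) = Add(Add(0, Mul(4, B)), B) = Add(Mul(4, B), B) = Mul(5, B))
Function('v')(d, p) = Mul(Add(-8, d), Add(d, Mul(5, p))) (Function('v')(d, p) = Mul(Add(Mul(5, p), d), Add(-8, d)) = Mul(Add(d, Mul(5, p)), Add(-8, d)) = Mul(Add(-8, d), Add(d, Mul(5, p))))
Add(Function('v')(S, Mul(-7, -3)), 7417) = Add(Add(Pow(142, 2), Mul(-40, Mul(-7, -3)), Mul(-8, 142), Mul(5, 142, Mul(-7, -3))), 7417) = Add(Add(20164, Mul(-40, 21), -1136, Mul(5, 142, 21)), 7417) = Add(Add(20164, -840, -1136, 14910), 7417) = Add(33098, 7417) = 40515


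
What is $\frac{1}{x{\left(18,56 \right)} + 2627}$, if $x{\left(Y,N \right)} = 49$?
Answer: $\frac{1}{2676} \approx 0.00037369$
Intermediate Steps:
$\frac{1}{x{\left(18,56 \right)} + 2627} = \frac{1}{49 + 2627} = \frac{1}{2676}$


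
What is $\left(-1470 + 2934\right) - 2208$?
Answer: $-744$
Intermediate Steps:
$\left(-1470 + 2934\right) - 2208 = 1464 - 2208 = -744$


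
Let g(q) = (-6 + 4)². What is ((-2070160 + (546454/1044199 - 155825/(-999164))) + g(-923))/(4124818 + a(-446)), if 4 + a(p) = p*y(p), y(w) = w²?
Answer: 2159846972900789585/88256747146166713192 ≈ 0.024472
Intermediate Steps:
g(q) = 4 (g(q) = (-2)² = 4)
a(p) = -4 + p³ (a(p) = -4 + p*p² = -4 + p³)
((-2070160 + (546454/1044199 - 155825/(-999164))) + g(-923))/(4124818 + a(-446)) = ((-2070160 + (546454/1044199 - 155825/(-999164))) + 4)/(4124818 + (-4 + (-446)³)) = ((-2070160 + (546454*(1/1044199) - 155825*(-1/999164))) + 4)/(4124818 + (-4 - 88716536)) = ((-2070160 + (546454/1044199 + 155825/999164)) + 4)/(4124818 - 88716540) = ((-2070160 + 708709473631/1043326049636) + 4)/(-84591722) = (-2159851146204988129/1043326049636 + 4)*(-1/84591722) = -2159846972900789585/1043326049636*(-1/84591722) = 2159846972900789585/88256747146166713192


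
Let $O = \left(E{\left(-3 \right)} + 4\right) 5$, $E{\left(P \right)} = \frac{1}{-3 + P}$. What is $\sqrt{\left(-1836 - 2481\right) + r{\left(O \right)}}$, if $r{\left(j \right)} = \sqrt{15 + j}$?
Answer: $\frac{\sqrt{-155412 + 6 \sqrt{1230}}}{6} \approx 65.659 i$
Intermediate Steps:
$O = \frac{115}{6}$ ($O = \left(\frac{1}{-3 - 3} + 4\right) 5 = \left(\frac{1}{-6} + 4\right) 5 = \left(- \frac{1}{6} + 4\right) 5 = \frac{23}{6} \cdot 5 = \frac{115}{6} \approx 19.167$)
$\sqrt{\left(-1836 - 2481\right) + r{\left(O \right)}} = \sqrt{\left(-1836 - 2481\right) + \sqrt{15 + \frac{115}{6}}} = \sqrt{-4317 + \sqrt{\frac{205}{6}}} = \sqrt{-4317 + \frac{\sqrt{1230}}{6}}$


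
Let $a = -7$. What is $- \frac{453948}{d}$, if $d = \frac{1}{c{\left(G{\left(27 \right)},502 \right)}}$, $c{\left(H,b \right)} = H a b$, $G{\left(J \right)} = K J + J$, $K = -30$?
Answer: $-1249020671976$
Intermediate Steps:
$G{\left(J \right)} = - 29 J$ ($G{\left(J \right)} = - 30 J + J = - 29 J$)
$c{\left(H,b \right)} = - 7 H b$ ($c{\left(H,b \right)} = H \left(-7\right) b = - 7 H b$)
$d = \frac{1}{2751462}$ ($d = \frac{1}{\left(-7\right) \left(\left(-29\right) 27\right) 502} = \frac{1}{\left(-7\right) \left(-783\right) 502} = \frac{1}{2751462} \approx 3.6344 \cdot 10^{-7}$)
$- \frac{453948}{d} = - 453948 \frac{1}{\frac{1}{2751462}} = \left(-453948\right) 2751462 = -1249020671976$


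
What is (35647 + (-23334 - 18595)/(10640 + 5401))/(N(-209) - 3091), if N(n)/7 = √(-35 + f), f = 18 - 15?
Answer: -1767346009418/153285373809 - 16009604744*I*√2/153285373809 ≈ -11.53 - 0.1477*I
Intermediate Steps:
f = 3
N(n) = 28*I*√2 (N(n) = 7*√(-35 + 3) = 7*√(-32) = 7*(4*I*√2) = 28*I*√2)
(35647 + (-23334 - 18595)/(10640 + 5401))/(N(-209) - 3091) = (35647 + (-23334 - 18595)/(10640 + 5401))/(28*I*√2 - 3091) = (35647 - 41929/16041)/(-3091 + 28*I*√2) = 571771598/(16041*(-3091 + 28*I*√2))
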